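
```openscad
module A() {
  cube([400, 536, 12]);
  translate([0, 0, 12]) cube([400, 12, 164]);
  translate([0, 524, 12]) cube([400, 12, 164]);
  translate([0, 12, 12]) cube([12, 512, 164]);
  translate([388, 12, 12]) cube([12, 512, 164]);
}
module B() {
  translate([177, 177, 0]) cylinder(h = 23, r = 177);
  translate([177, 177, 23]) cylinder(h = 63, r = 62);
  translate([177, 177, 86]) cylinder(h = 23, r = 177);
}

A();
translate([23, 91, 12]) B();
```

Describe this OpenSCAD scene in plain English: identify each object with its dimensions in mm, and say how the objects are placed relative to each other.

A is an open-topped rectangular box: outside dimensions 400×536×176 mm, with a uniform wall and base thickness of 12 mm. The base is a full 400×536 slab on the floor; four walls sit on top of the base. The front and back walls (the −y and +y sides) span the full width; the two side walls fit between them.

B is a spool: two coaxial disc flanges of radius 177 mm and thickness 23 mm, joined by a core cylinder of radius 62 mm and height 63 mm. The lower flange rests on z = 0 and the three cylinders share a vertical axis.

The spool sits inside the open box, centred.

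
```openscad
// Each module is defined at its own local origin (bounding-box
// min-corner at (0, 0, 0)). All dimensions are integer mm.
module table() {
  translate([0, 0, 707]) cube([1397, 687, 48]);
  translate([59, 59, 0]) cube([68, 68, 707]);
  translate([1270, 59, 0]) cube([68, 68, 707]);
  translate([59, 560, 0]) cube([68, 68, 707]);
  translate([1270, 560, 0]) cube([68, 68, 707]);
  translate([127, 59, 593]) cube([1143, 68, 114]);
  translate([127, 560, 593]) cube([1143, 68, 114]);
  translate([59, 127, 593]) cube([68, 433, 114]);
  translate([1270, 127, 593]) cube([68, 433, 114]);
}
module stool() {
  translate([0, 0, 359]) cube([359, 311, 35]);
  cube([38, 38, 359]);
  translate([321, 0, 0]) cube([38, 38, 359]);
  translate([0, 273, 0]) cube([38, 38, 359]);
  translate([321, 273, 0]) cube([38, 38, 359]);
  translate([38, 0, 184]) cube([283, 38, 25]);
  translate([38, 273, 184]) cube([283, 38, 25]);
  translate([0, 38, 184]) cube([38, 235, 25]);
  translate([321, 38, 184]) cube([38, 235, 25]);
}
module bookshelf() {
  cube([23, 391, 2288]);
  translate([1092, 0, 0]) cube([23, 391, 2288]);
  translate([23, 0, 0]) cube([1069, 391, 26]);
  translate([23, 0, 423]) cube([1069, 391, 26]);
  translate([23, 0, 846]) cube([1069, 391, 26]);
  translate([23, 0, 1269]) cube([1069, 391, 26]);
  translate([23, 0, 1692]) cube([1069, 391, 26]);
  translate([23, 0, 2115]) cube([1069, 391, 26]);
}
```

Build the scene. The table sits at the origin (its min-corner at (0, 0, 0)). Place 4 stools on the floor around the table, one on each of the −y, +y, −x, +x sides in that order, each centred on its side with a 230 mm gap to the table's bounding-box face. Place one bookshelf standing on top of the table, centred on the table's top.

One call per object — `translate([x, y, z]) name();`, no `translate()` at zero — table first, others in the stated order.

table();
translate([519, -541, 0]) stool();
translate([519, 917, 0]) stool();
translate([-589, 188, 0]) stool();
translate([1627, 188, 0]) stool();
translate([141, 148, 755]) bookshelf();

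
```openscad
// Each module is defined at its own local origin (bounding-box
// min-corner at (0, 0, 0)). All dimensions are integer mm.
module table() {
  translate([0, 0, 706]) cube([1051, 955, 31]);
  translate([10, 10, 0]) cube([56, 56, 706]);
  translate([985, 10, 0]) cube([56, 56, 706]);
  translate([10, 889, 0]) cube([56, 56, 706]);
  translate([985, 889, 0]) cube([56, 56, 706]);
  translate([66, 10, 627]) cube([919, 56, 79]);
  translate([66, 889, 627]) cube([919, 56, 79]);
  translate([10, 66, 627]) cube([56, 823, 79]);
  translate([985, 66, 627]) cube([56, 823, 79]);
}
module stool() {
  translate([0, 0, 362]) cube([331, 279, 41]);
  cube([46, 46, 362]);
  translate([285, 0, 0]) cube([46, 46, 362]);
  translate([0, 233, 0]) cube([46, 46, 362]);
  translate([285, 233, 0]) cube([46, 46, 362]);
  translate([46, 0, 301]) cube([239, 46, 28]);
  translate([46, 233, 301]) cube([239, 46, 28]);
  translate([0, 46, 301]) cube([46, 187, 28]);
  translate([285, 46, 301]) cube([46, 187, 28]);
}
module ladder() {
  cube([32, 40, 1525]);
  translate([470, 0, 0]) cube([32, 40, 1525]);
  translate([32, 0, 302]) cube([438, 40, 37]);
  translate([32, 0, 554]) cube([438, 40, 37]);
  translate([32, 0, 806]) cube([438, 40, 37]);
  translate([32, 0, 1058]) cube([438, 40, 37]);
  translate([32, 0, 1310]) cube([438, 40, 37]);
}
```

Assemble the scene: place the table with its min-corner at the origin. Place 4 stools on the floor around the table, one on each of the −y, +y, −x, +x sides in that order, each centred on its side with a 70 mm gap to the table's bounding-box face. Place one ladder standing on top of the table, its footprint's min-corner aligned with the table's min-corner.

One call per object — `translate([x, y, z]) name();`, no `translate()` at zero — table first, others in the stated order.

table();
translate([360, -349, 0]) stool();
translate([360, 1025, 0]) stool();
translate([-401, 338, 0]) stool();
translate([1121, 338, 0]) stool();
translate([0, 0, 737]) ladder();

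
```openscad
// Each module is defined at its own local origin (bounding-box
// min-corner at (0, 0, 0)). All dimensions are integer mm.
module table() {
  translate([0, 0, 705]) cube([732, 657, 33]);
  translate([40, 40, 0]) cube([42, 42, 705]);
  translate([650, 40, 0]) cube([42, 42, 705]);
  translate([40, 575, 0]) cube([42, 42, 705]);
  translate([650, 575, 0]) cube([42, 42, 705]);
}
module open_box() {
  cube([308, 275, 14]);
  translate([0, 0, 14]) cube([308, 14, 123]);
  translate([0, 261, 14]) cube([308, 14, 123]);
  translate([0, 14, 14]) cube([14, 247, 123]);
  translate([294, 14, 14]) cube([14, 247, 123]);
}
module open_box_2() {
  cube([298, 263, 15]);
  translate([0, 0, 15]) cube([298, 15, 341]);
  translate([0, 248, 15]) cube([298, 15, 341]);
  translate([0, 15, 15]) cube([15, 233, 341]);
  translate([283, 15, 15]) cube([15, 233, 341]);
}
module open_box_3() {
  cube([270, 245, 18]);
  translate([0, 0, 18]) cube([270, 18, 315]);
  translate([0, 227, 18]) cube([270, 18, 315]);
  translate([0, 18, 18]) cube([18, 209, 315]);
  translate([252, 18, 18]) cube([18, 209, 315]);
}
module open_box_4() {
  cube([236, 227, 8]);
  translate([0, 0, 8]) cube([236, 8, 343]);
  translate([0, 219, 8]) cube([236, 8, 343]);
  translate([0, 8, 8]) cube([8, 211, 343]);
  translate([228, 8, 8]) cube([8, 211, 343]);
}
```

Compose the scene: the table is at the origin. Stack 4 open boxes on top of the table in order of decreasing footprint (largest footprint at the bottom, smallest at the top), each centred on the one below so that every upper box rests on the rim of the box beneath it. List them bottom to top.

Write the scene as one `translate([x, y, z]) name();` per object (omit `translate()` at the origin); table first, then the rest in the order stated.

table();
translate([212, 191, 738]) open_box();
translate([217, 197, 875]) open_box_2();
translate([231, 206, 1231]) open_box_3();
translate([248, 215, 1564]) open_box_4();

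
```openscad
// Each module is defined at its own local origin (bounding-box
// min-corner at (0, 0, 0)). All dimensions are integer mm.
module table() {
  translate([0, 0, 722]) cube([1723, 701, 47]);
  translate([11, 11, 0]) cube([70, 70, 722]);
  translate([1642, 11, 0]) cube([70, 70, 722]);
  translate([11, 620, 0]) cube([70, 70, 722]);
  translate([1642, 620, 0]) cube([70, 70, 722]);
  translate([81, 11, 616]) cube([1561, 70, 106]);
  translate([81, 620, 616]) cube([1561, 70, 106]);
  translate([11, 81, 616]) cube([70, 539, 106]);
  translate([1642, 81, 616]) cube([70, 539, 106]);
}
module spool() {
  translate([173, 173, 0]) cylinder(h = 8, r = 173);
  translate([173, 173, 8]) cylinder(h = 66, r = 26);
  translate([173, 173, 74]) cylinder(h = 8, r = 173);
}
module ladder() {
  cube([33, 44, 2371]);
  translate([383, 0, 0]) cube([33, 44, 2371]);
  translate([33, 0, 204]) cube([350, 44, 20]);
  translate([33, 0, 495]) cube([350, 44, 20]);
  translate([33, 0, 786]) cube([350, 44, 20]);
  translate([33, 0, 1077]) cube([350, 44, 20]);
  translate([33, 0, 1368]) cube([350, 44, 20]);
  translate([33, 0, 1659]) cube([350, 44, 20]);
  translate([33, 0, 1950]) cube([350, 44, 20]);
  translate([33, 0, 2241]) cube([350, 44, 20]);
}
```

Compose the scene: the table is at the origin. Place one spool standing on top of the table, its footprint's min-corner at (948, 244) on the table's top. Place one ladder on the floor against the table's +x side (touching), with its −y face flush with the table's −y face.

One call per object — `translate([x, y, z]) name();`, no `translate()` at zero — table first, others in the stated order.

table();
translate([948, 244, 769]) spool();
translate([1723, 0, 0]) ladder();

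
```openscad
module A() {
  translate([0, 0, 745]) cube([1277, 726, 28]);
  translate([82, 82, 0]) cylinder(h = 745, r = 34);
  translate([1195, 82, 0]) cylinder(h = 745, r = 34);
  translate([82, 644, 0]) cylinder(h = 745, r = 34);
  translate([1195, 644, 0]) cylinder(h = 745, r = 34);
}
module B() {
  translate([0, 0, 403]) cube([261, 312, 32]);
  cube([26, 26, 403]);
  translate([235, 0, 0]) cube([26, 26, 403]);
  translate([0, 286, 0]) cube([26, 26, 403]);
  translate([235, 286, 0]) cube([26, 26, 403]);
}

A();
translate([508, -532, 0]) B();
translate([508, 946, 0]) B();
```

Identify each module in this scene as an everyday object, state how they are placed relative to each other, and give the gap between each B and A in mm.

A is a table. B is a stool. Two stools sit around the table at the −y, +y sides. The gap between each stool and the table is 220 mm.

Each stool's nearest face is 220 mm from the table's bounding box.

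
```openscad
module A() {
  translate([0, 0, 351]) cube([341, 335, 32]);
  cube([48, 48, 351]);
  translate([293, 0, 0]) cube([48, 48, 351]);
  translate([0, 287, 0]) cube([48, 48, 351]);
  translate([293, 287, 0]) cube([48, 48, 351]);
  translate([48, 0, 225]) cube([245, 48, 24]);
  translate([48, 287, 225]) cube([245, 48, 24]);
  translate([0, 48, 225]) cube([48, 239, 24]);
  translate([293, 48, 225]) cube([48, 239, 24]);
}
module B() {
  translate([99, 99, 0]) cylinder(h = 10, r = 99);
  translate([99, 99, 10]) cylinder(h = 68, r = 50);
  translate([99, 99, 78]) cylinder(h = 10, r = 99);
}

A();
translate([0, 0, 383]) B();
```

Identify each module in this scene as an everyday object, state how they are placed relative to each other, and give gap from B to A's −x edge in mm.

The spool's min-x is at 0; the stool's min-x is 0; gap = 0 mm.

A is a stool. B is a spool. The spool is on top of the stool. The gap from the spool to the stool's −x edge is 0 mm.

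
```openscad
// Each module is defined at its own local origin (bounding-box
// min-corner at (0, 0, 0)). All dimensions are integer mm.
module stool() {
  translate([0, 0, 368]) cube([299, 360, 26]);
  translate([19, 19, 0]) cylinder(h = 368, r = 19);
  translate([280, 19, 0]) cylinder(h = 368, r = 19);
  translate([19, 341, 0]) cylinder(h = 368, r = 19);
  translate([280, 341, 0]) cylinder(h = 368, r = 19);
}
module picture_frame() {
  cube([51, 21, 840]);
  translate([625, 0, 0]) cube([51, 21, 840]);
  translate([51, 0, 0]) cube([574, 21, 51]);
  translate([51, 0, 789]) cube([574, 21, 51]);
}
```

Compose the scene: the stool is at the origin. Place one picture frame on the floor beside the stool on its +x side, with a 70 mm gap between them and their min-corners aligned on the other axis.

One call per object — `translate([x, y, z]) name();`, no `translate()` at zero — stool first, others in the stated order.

stool();
translate([369, 0, 0]) picture_frame();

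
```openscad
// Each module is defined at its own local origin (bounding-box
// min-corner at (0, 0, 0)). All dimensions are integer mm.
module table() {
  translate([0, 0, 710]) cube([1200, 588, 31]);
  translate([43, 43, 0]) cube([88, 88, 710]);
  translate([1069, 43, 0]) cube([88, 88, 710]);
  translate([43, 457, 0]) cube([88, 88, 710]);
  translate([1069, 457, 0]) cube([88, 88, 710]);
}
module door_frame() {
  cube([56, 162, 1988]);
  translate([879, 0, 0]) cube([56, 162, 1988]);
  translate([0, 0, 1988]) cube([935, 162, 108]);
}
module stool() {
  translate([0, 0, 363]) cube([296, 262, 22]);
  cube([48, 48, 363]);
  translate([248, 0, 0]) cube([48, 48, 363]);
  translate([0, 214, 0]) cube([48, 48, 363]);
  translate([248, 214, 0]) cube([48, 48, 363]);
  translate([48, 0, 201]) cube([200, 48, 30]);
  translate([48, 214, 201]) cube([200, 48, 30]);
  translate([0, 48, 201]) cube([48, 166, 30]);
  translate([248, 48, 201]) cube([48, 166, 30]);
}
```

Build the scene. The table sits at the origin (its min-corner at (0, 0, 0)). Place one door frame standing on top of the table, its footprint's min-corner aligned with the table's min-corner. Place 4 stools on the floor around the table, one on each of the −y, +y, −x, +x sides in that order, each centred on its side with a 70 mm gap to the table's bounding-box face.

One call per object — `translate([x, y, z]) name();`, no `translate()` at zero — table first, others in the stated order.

table();
translate([0, 0, 741]) door_frame();
translate([452, -332, 0]) stool();
translate([452, 658, 0]) stool();
translate([-366, 163, 0]) stool();
translate([1270, 163, 0]) stool();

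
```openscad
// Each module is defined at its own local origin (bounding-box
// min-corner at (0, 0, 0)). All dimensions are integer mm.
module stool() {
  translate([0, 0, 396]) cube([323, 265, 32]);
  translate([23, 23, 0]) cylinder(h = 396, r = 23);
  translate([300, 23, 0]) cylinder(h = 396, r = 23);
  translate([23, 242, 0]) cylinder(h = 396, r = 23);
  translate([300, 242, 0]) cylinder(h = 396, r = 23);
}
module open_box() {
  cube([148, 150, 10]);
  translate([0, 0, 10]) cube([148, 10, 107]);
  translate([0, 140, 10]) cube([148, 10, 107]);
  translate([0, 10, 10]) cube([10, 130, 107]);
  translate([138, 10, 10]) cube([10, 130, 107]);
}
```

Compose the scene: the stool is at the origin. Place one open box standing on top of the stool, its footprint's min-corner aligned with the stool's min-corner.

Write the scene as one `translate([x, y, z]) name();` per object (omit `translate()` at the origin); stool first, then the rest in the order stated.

stool();
translate([0, 0, 428]) open_box();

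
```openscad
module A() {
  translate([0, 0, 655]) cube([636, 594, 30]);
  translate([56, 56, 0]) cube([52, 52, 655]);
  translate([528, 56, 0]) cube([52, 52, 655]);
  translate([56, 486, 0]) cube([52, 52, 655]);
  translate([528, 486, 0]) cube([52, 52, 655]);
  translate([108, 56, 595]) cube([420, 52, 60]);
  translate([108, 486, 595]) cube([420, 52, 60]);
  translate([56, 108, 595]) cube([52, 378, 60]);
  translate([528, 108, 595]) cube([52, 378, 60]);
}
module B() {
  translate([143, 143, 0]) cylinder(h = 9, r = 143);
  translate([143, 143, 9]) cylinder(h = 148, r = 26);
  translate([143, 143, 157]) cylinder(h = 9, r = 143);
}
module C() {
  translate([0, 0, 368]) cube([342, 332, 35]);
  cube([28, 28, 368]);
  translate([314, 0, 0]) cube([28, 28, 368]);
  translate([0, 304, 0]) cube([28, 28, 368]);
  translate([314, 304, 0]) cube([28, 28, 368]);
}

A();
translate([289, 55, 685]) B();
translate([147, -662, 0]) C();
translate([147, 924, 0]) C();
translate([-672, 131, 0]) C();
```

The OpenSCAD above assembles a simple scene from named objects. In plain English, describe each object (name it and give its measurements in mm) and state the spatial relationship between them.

A is a rectangular dining table. The top is 636×594×30 mm with its upper surface at z = 685 mm. It stands on four 52×52 mm square legs, each inset 56 mm from the nearest pair of top edges, running from the floor to the underside of the top. Four apron rails, 52 mm thick and 60 mm tall, run between adjacent legs with their top edges flush with the underside of the top and their outer faces flush with the legs' outer faces.

B is a spool: two coaxial disc flanges of radius 143 mm and thickness 9 mm, joined by a core cylinder of radius 26 mm and height 148 mm. The lower flange rests on z = 0 and the three cylinders share a vertical axis.

C is a simple wooden stool: a rectangular seat 342 mm (x) by 332 mm (y), 35 mm thick, top face at z = 403 mm, on four square legs, each 28×28 mm in cross-section. The legs rest on z = 0, each flush with a corner of the seat.

The spool is on top of the table. Three stools sit around the table at the −y, +y, −x sides.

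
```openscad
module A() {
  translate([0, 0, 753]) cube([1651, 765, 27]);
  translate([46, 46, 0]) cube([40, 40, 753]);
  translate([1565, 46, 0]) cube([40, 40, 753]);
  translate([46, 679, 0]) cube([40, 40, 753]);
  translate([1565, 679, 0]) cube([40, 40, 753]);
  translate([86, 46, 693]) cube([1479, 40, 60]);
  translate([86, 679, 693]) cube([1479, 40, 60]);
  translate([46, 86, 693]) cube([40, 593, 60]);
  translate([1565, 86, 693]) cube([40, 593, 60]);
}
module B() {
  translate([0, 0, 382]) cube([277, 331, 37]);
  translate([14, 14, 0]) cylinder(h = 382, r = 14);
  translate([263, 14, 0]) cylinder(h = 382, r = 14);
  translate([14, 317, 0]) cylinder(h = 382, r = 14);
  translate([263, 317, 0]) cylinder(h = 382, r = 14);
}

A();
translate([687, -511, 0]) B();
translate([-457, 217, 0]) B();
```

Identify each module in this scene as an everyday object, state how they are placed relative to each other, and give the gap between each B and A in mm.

Each stool's nearest face is 180 mm from the table's bounding box.

A is a table. B is a stool. Two stools sit around the table at the −y, −x sides. The gap between each stool and the table is 180 mm.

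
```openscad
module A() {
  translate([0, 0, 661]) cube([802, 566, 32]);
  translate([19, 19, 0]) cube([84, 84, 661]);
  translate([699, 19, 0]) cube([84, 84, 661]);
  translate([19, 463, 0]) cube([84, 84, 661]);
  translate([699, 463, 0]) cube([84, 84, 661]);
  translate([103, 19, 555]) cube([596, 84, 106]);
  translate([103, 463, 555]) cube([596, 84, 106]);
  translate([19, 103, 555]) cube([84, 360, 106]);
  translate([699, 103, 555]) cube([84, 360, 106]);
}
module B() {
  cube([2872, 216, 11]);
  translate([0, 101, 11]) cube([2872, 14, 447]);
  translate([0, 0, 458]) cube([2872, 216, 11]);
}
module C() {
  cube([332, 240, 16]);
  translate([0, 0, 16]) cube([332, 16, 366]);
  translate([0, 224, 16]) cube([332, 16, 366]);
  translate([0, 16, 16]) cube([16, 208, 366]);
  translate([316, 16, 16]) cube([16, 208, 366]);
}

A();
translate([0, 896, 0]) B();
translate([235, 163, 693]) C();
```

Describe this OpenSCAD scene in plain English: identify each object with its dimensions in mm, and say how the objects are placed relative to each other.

A is a rectangular dining table. The top is 802×566×32 mm with its upper surface at z = 693 mm. It stands on four 84×84 mm square legs, each inset 19 mm from the nearest pair of top edges, running from the floor to the underside of the top. Four apron rails, 84 mm thick and 106 mm tall, run between adjacent legs with their top edges flush with the underside of the top and their outer faces flush with the legs' outer faces.

B is an I-beam lying along x, 2872 mm long. Overall section height 469 mm. Two flanges 216 mm wide (y) and 11 mm thick, one on the floor and one at the top; a web 14 mm thick runs between them, centred on the flange width.

C is an open-topped rectangular box: outside dimensions 332×240×382 mm, with a uniform wall and base thickness of 16 mm. The base is a full 332×240 slab on the floor; four walls sit on top of the base. The front and back walls (the −y and +y sides) span the full width; the two side walls fit between them.

The I-beam is on the floor beside the table on its +y side. The open box is on top of the table, centred.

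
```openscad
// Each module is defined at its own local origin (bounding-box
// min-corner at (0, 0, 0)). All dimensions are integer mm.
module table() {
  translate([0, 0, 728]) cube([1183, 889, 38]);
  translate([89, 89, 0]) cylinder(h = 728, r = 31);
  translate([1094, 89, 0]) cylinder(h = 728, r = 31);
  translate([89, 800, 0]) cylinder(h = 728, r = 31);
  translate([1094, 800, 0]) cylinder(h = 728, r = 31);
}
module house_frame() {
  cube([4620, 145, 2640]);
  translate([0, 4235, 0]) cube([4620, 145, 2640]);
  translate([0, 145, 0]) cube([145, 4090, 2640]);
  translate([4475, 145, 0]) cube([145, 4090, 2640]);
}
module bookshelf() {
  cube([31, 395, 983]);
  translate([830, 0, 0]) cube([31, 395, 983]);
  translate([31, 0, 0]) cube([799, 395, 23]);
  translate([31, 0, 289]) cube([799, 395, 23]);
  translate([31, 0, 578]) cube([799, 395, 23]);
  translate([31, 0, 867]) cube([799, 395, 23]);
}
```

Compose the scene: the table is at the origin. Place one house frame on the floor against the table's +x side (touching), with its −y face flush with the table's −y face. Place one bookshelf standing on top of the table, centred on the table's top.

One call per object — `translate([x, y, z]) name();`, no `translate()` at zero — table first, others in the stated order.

table();
translate([1183, 0, 0]) house_frame();
translate([161, 247, 766]) bookshelf();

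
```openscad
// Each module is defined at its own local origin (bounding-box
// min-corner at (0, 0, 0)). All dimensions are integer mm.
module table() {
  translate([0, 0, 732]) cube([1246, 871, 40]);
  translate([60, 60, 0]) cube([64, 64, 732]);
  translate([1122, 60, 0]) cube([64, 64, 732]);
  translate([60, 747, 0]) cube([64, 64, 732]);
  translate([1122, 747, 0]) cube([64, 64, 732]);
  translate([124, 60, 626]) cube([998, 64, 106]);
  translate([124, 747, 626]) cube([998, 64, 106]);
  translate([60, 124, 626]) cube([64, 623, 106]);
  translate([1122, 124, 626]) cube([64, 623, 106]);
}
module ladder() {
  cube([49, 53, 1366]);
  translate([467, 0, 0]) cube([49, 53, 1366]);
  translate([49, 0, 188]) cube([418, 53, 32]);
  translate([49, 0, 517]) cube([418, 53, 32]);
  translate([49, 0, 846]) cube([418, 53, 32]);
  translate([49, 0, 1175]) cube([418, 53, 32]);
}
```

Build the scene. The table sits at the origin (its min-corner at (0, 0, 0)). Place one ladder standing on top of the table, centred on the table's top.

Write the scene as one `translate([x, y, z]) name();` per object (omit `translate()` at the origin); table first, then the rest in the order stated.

table();
translate([365, 409, 772]) ladder();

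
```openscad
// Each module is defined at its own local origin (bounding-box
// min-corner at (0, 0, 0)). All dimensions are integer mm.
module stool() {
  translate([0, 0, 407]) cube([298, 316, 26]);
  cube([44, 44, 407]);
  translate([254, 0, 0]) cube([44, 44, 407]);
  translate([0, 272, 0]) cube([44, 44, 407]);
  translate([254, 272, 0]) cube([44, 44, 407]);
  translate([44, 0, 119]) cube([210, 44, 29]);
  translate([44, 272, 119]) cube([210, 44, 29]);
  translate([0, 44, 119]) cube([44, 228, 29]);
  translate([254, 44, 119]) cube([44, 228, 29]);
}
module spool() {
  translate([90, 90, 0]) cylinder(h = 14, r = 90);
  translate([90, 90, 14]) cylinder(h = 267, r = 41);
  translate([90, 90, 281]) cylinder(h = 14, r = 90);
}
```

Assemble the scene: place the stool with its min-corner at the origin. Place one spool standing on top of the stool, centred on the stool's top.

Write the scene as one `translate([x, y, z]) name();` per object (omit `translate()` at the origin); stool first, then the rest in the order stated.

stool();
translate([59, 68, 433]) spool();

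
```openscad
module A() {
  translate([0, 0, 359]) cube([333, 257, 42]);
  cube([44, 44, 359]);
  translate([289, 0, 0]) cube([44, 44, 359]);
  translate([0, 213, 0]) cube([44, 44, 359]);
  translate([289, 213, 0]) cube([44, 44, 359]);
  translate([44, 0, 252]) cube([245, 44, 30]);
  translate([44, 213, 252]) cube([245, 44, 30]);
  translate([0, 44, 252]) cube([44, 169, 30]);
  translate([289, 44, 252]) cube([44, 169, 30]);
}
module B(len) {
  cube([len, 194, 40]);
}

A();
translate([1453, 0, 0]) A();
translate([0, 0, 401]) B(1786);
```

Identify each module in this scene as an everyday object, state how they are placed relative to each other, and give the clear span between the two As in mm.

Second stool starts at x = 1453; first ends at x = 333; clear span = 1453 − 333 = 1120 mm.

A is a stool. B is a beam. A beam spans the tops of two stools. The clear span between the two stools is 1120 mm.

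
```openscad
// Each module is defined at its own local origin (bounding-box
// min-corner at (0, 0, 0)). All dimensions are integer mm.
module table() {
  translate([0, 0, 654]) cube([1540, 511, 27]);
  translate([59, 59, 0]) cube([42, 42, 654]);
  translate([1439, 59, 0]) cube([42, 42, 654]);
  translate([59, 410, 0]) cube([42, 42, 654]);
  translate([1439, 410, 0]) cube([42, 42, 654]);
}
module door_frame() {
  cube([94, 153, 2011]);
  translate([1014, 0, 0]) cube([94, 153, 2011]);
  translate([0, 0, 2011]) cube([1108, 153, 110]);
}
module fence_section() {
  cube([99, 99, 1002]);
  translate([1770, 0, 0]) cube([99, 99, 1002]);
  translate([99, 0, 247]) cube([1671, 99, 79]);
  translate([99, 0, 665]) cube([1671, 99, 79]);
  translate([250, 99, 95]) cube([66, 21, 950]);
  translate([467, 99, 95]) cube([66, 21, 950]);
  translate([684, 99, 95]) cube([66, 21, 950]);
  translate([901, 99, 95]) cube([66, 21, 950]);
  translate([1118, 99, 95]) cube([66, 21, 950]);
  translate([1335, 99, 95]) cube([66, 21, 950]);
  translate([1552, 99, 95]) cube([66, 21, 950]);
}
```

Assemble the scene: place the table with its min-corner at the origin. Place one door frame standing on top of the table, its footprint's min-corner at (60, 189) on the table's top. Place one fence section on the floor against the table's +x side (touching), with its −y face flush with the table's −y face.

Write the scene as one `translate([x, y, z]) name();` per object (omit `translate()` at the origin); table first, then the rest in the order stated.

table();
translate([60, 189, 681]) door_frame();
translate([1540, 0, 0]) fence_section();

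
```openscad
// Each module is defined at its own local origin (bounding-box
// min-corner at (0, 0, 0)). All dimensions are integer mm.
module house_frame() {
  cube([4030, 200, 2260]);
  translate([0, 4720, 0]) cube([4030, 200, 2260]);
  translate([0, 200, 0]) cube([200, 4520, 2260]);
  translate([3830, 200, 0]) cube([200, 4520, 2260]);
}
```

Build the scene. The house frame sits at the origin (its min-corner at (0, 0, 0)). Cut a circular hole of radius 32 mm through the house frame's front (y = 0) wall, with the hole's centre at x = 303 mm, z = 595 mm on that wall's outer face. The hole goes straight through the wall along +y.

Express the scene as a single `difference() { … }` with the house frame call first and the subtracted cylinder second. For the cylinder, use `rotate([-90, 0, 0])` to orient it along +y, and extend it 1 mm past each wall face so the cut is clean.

difference() {
  house_frame();
  translate([303, -1, 595]) rotate([-90, 0, 0]) cylinder(h = 202, r = 32);
}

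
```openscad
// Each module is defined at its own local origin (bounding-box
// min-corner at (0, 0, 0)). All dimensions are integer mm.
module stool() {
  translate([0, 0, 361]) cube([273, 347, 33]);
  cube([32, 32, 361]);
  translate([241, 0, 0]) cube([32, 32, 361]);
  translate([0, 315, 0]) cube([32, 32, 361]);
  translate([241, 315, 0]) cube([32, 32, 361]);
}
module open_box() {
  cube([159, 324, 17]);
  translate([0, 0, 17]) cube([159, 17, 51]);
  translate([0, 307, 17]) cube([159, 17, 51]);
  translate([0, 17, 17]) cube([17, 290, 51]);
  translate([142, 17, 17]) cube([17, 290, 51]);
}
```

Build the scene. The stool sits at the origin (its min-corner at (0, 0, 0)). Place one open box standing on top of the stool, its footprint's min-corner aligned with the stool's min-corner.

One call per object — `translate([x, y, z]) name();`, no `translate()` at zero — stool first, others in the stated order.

stool();
translate([0, 0, 394]) open_box();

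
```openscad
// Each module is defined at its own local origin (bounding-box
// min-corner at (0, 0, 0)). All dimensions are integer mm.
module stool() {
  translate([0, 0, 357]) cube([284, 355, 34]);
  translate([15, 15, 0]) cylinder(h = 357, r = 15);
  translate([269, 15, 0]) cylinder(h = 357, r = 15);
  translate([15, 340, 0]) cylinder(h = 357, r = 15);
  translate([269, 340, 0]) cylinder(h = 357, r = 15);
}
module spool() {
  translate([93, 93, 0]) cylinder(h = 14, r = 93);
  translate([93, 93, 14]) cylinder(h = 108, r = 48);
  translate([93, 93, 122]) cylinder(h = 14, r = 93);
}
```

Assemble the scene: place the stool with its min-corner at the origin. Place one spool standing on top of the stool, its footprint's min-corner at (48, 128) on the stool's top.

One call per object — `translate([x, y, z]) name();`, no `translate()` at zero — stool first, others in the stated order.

stool();
translate([48, 128, 391]) spool();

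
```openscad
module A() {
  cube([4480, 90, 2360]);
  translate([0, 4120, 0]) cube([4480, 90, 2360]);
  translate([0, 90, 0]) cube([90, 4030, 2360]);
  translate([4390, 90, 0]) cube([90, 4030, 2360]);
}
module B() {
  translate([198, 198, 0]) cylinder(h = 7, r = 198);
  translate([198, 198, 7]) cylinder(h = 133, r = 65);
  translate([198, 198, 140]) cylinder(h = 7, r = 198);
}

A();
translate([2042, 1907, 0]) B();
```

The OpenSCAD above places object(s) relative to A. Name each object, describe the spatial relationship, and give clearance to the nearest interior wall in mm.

A is a house frame. B is a spool. The spool sits inside the house frame, centred. The clearance to the nearest interior wall is 1817 mm.

Clearances: x = 1952, y = 1817; minimum 1817 mm.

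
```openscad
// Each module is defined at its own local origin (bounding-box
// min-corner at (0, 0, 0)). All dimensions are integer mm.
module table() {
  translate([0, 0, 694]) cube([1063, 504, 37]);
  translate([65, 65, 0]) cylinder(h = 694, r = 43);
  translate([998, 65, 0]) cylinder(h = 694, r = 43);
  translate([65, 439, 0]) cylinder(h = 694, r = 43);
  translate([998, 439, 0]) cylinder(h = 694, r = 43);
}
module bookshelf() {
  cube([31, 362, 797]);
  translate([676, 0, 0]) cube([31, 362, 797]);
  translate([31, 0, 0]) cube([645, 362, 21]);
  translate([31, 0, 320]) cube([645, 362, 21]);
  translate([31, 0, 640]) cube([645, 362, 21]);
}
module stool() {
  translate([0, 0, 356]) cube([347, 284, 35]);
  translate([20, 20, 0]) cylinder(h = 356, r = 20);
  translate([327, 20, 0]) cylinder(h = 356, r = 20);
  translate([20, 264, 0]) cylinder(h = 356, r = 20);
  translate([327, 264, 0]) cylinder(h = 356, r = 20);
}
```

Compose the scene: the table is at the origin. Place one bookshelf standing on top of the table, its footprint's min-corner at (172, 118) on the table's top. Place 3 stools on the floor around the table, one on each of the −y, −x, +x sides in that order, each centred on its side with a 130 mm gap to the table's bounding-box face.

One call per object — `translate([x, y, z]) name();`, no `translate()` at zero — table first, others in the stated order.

table();
translate([172, 118, 731]) bookshelf();
translate([358, -414, 0]) stool();
translate([-477, 110, 0]) stool();
translate([1193, 110, 0]) stool();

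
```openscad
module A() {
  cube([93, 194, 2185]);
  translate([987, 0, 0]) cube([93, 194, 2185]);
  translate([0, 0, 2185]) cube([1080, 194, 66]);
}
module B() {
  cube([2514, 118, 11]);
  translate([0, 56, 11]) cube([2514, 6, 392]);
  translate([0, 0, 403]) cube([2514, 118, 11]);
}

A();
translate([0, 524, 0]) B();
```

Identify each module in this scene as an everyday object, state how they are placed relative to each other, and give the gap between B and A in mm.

The I-beam's nearest face is 330 mm from the door frame's +y face.

A is a door frame. B is an I-beam. The I-beam is on the floor beside the door frame on its +y side. The gap between the I-beam and the door frame is 330 mm.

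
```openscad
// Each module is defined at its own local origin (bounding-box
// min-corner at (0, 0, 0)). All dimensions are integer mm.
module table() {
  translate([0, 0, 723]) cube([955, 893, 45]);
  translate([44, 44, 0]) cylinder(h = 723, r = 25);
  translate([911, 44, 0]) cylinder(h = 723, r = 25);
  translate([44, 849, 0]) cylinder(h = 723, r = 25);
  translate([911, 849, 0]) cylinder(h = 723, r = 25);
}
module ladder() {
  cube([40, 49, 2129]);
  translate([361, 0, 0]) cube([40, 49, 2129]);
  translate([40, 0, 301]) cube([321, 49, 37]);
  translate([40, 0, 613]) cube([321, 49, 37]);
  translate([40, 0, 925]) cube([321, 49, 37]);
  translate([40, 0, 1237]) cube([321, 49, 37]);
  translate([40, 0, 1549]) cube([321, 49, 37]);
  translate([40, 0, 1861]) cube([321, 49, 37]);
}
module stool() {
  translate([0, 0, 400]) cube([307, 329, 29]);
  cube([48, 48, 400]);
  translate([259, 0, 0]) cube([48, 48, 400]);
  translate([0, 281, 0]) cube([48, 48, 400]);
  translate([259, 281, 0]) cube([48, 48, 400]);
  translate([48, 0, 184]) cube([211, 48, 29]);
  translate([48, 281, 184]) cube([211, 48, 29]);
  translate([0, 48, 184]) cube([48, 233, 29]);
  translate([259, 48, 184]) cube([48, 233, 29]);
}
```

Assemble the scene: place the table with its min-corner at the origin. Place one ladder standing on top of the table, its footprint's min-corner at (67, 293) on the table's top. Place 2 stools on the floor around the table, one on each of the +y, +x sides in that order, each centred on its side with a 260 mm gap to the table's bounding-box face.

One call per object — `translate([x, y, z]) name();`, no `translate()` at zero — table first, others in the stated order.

table();
translate([67, 293, 768]) ladder();
translate([324, 1153, 0]) stool();
translate([1215, 282, 0]) stool();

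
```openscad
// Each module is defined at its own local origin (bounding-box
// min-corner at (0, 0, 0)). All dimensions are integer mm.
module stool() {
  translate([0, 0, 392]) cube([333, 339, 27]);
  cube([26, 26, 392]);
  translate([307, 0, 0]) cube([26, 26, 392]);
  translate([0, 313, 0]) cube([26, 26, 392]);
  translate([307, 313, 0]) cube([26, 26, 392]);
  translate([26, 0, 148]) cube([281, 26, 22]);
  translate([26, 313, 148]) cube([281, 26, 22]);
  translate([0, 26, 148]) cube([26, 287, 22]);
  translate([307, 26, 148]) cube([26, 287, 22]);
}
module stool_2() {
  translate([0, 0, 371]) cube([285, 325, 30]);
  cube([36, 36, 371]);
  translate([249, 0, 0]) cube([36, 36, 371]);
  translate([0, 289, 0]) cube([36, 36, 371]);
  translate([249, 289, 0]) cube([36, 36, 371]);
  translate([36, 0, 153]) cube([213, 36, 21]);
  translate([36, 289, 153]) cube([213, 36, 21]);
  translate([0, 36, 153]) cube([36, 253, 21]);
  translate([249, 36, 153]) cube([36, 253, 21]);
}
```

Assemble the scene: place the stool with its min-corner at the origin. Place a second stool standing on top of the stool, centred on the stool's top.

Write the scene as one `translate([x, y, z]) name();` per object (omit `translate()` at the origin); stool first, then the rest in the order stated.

stool();
translate([24, 7, 419]) stool_2();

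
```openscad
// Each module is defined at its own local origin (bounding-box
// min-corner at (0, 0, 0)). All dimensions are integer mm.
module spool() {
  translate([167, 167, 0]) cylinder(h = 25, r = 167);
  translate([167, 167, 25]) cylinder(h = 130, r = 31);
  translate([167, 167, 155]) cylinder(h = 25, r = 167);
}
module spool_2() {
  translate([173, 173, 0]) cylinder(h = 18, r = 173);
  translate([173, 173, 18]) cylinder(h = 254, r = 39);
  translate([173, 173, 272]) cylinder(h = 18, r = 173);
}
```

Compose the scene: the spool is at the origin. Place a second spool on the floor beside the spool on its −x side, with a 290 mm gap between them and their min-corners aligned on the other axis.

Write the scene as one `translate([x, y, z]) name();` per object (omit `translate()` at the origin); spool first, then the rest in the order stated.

spool();
translate([-636, 0, 0]) spool_2();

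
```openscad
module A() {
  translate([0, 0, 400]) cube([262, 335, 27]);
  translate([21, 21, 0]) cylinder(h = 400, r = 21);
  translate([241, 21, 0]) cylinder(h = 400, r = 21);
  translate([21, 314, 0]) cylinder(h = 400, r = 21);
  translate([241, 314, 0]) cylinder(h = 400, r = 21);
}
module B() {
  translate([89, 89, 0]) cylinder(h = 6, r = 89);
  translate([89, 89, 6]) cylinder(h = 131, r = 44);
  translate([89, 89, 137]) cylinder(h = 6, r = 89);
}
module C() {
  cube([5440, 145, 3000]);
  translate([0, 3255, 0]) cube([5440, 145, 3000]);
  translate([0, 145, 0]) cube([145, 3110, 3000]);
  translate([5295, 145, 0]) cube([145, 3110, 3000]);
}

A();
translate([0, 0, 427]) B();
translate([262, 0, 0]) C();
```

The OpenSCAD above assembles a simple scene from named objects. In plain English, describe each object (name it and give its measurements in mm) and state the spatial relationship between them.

A is a four-legged stool. The seat is 262×335 mm, 27 mm thick, top at z = 427 mm. It stands on four round legs, each 42 mm in diameter, from z = 0 to the seat underside, each leg's axis is inset half a diameter from the nearest pair of seat edges (so the leg's bounding box is flush with the corner).

B is a spool: two coaxial disc flanges of radius 89 mm and thickness 6 mm, joined by a core cylinder of radius 44 mm and height 131 mm. The lower flange rests on z = 0 and the three cylinders share a vertical axis.

C is the wall frame of a small rectangular building: four walls, each 3000 mm tall and 145 mm thick, enclosing a footprint 5440 mm (x) by 3400 mm (y) outside-to-outside, with no floor or roof. The front and back walls (the −y and +y sides) span the full width; the two side walls fit between them.

The spool is on top of the stool. The house frame is against the stool's +x side, with their −y faces flush.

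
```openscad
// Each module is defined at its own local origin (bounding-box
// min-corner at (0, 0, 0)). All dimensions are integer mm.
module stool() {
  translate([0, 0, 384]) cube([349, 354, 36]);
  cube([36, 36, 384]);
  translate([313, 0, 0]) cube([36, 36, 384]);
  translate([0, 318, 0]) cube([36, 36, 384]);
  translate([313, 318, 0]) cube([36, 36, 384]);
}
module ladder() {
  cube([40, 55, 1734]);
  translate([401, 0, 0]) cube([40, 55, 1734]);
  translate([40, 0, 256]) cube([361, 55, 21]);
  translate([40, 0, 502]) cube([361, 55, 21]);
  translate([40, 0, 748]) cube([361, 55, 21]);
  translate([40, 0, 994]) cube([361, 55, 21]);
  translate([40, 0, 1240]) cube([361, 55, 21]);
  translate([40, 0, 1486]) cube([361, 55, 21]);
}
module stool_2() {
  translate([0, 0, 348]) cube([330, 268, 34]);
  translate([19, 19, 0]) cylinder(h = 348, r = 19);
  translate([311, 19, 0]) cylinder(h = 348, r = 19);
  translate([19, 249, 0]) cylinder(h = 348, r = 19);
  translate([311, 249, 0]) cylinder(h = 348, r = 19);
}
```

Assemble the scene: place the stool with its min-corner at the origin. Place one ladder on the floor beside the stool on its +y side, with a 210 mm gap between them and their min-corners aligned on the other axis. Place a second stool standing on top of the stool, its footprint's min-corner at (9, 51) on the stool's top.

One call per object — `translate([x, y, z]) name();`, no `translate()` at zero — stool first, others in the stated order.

stool();
translate([0, 564, 0]) ladder();
translate([9, 51, 420]) stool_2();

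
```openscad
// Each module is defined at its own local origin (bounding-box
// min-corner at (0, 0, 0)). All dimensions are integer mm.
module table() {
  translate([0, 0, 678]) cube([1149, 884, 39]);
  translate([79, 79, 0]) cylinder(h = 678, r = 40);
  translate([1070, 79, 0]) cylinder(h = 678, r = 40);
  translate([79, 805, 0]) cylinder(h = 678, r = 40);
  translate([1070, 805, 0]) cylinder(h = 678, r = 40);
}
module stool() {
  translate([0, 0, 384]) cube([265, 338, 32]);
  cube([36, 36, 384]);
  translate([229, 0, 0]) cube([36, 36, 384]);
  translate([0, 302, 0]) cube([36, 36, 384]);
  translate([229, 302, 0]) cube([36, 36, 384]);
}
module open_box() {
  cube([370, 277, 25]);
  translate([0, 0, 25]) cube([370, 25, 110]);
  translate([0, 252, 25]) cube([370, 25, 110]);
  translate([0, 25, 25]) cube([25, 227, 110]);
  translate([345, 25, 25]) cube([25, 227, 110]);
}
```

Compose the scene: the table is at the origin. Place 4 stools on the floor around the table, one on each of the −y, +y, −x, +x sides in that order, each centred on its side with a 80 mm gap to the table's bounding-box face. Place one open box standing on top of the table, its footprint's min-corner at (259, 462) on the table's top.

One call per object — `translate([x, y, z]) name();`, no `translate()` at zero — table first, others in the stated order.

table();
translate([442, -418, 0]) stool();
translate([442, 964, 0]) stool();
translate([-345, 273, 0]) stool();
translate([1229, 273, 0]) stool();
translate([259, 462, 717]) open_box();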